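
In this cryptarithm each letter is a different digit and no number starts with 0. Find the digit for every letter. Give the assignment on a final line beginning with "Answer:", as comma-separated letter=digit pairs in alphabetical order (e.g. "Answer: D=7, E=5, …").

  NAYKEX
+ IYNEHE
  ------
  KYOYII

Step 1. [col 1: X + E ≡ I (mod 10)] no forcing yet in column 1 (carry-in 0); I=1 is free and consistent — try it, so I=1.
Step 2. [col 1: X + E ≡ I (mod 10)] X=3 is one option consistent with column 1 (X + E ≡ I (mod 10), carry-in 0) — take it, so X=3.
Step 3. [col 1: X + E ≡ I (mod 10)] in column 1 we have X+E≡I with carry-in 0; given X=3, I=1 and digits 1,3 already taken and all letters distinct, that pins E to 8. So E=8.
Step 4. [col 2: E + H ≡ I (mod 10)] column 2: given E=8, I=1, carry-in 1, and digits 1,3,8 already taken and all letters distinct, E+H≡I (mod 10) forces H=2 ⇒ H=2.
Step 5. [col 3: K + E ≡ Y (mod 10)] K=6 is one option consistent with column 3 (K + E ≡ Y (mod 10), carry-in 1) — take it ⇒ K=6.
Step 6. [col 3: K + E ≡ Y (mod 10)] column 3 reads K+E+carry(1)=Y with K=6, E=8; with digits 1,2,3,6,8 already taken and all letters distinct, the only value for Y is 5 ⇒ Y=5.
Step 7. [col 4: Y + N ≡ O (mod 10)] in column 4 we have Y+N≡O with carry-in 1; given Y=5 and digits 1,2,3,5,6,8 already taken and all letters distinct, that pins N to 4. So N=4.
Step 8. [col 4: Y + N ≡ O (mod 10)] from column 4 (Y=5, N=4, carry-in 1, digits 1,2,3,4,5,6,8 already taken and all letters distinct): O must equal 0 ⇒ O=0.
Step 9. [col 5: A + Y ≡ Y (mod 10)] in column 5 we have A+Y≡Y with carry-in 1; given Y=5 and digits 0,1,2,3,4,5,6,8 already taken and all letters distinct, that pins A to 9, so A=9.

Answer: A=9, E=8, H=2, I=1, K=6, N=4, O=0, X=3, Y=5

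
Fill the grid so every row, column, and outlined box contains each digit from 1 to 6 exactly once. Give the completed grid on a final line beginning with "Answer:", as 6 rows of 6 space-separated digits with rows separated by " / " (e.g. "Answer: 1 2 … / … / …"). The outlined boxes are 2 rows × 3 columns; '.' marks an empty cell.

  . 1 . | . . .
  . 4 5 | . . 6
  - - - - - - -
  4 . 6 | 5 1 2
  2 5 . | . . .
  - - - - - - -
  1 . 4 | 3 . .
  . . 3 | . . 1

Step 1. [r5c6∈{5}] only 5 remains possible at r5c6, so r5c6=5.
Step 2. [r1c5∈{2,3,4,5}] r1c5 is the only open cell in row 1 admitting 5. So r1c5=5.
Step 3. [r1c1∈{3,6}] 6 has one home in row 1: r1c1. So r1c1=6.
Step 4. [r1c6∈{3,4}] row 1 places 3 nowhere but r1c6. So r1c6=3.
Step 5. [r2c5∈{2}] r2c5 has the single candidate 2 ⇒ r2c5=2.
Step 6. [r5c5∈{6}] only 6 remains possible at r5c5. So r5c5=6.
Step 7. [r1c4∈{4}] nothing but 4 survives at r1c4 ⇒ r1c4=4.
Step 8. [r4c5∈{3,4}] in row 4, 3 fits only at r4c5. So r4c5=3.
Step 9. [r6c2∈{2,6}] in row 6, 6 fits only at r6c2. So r6c2=6.
Step 10. [r2c1∈{3}] nothing but 3 survives at r2c1. So r2c1=3.
Step 11. [r4c6∈{4}] only 4 remains possible at r4c6, so r4c6=4.
Step 12. [r4c3∈{1}] r4c3 is down to just 1. So r4c3=1.
Step 13. [r6c1∈{5}] r6c1's peers cover all but 5 ⇒ r6c1=5.
Step 14. [r3c2∈{3}] only 3 remains possible at r3c2, so r3c2=3.
Step 15. [r2c4∈{1}] r2c4's peers cover all but 1. So r2c4=1.
Step 16. [r4c4∈{6}] only 6 remains possible at r4c4. So r4c4=6.
Step 17. [r1c3∈{2}] only 2 remains possible at r1c3. So r1c3=2.
Step 18. [r6c4∈{2}] r6c4 is down to just 2. So r6c4=2.
Step 19. [r5c2∈{2}] only 2 remains possible at r5c2 ⇒ r5c2=2.
Step 20. [r6c5∈{4}] r6c5 is down to just 4, so r6c5=4.

Answer: 6 1 2 4 5 3 / 3 4 5 1 2 6 / 4 3 6 5 1 2 / 2 5 1 6 3 4 / 1 2 4 3 6 5 / 5 6 3 2 4 1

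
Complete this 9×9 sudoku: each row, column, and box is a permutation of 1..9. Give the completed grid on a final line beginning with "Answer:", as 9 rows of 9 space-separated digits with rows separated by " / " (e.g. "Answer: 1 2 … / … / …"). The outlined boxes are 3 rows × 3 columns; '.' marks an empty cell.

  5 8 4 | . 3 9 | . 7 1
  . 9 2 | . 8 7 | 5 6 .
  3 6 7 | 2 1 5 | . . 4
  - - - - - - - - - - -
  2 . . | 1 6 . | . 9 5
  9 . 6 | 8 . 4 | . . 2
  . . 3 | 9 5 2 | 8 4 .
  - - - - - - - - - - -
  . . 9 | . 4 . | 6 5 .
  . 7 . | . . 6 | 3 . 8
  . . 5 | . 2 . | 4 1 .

Step 1. [r7c6∈{1,3,8}] col 6 places 1 nowhere but r7c6. So r7c6=1.
Step 2. [r9c2∈{3}] only 3 remains possible at r9c2, so r9c2=3.
Step 3. [r7c9∈{7}] nothing but 7 survives at r7c9 ⇒ r7c9=7.
Step 4. [r5c7∈{1,7}] r5c7 is the only open cell in col 7 admitting 1, so r5c7=1.
Step 5. [r2c1∈{1}] r2c1 has the single candidate 1 ⇒ r2c1=1.
Step 6. [r7c1∈{8}] nothing but 8 survives at r7c1. So r7c1=8.
Step 7. [r5c8∈{3}] nothing but 3 survives at r5c8 ⇒ r5c8=3.
Step 8. [r5c5∈{7}] r5c5's peers cover all but 7, so r5c5=7.
Step 9. [r8c4∈{5}] r8c4's peers cover all but 5. So r8c4=5.
Step 10. [r4c3∈{8}] r4c3 has the single candidate 8. So r4c3=8.
Step 11. [r8c8∈{2}] only 2 remains possible at r8c8 ⇒ r8c8=2.
Step 12. [r9c1∈{6}] nothing but 6 survives at r9c1 ⇒ r9c1=6.
Step 13. [r5c2∈{5}] nothing but 5 survives at r5c2, so r5c2=5.
Step 14. [r7c4∈{3}] only 3 remains possible at r7c4 ⇒ r7c4=3.
Step 15. [r3c7∈{9}] nothing but 9 survives at r3c7. So r3c7=9.
Step 16. [r1c4∈{6}] r1c4 is down to just 6. So r1c4=6.
Step 17. [r2c9∈{3}] r2c9's peers cover all but 3. So r2c9=3.
Step 18. [r2c4∈{4}] only 4 remains possible at r2c4 ⇒ r2c4=4.
Step 19. [r9c4∈{7}] r9c4 is down to just 7. So r9c4=7.
Step 20. [r3c8∈{8}] r3c8's peers cover all but 8, so r3c8=8.
Step 21. [r9c9∈{9}] r9c9's peers cover all but 9, so r9c9=9.
Step 22. [r6c9∈{6}] only 6 remains possible at r6c9. So r6c9=6.
Step 23. [r6c1∈{7}] nothing but 7 survives at r6c1. So r6c1=7.
Step 24. [r8c5∈{9}] r8c5 has the single candidate 9. So r8c5=9.
Step 25. [r7c2∈{2}] r7c2's peers cover all but 2. So r7c2=2.
Step 26. [r6c2∈{1}] r6c2 has the single candidate 1, so r6c2=1.
Step 27. [r4c2∈{4}] r4c2 has the single candidate 4 ⇒ r4c2=4.
Step 28. [r8c3∈{1}] only 1 remains possible at r8c3. So r8c3=1.
Step 29. [r4c7∈{7}] only 7 remains possible at r4c7. So r4c7=7.
Step 30. [r8c1∈{4}] r8c1's peers cover all but 4, so r8c1=4.
Step 31. [r9c6∈{8}] nothing but 8 survives at r9c6, so r9c6=8.
Step 32. [r1c7∈{2}] r1c7's peers cover all but 2, so r1c7=2.
Step 33. [r4c6∈{3}] r4c6 is down to just 3 ⇒ r4c6=3.

Answer: 5 8 4 6 3 9 2 7 1 / 1 9 2 4 8 7 5 6 3 / 3 6 7 2 1 5 9 8 4 / 2 4 8 1 6 3 7 9 5 / 9 5 6 8 7 4 1 3 2 / 7 1 3 9 5 2 8 4 6 / 8 2 9 3 4 1 6 5 7 / 4 7 1 5 9 6 3 2 8 / 6 3 5 7 2 8 4 1 9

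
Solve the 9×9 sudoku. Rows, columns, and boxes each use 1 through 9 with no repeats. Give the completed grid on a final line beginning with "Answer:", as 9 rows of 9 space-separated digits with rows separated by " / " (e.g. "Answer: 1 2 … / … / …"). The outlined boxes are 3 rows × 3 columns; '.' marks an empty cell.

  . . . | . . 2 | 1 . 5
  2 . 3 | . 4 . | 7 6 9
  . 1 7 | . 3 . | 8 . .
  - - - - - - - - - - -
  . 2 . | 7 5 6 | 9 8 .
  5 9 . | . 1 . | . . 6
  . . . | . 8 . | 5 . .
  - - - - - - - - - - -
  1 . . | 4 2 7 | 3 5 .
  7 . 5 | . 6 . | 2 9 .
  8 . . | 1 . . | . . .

Step 1. [r5c7∈{4}] r5c7 has the single candidate 4. So r5c7=4.
Step 2. [r6c8∈{1,2,3,7}] 1 has one home in col 8: r6c8 ⇒ r6c8=1.
Step 3. [r5c6∈{3}] r5c6 has the single candidate 3 ⇒ r5c6=3.
Step 4. [r7c2∈{6}] r7c2's peers cover all but 6, so r7c2=6.
Step 5. [r6c6∈{4,9}] col 6 places 4 nowhere but r6c6 ⇒ r6c6=4.
Step 6. [r6c4∈{2,9}] in row 6, 9 fits only at r6c4, so r6c4=9.
Step 7. [r6c9∈{2,3,7}] in row 6, 2 fits only at r6c9, so r6c9=2.
Step 8. [r3c9∈{4}] nothing but 4 survives at r3c9, so r3c9=4.
Step 9. [r8c2∈{3,4}] in row 8, 4 fits only at r8c2. So r8c2=4.
Step 10. [r1c2∈{8}] r1c2 is down to just 8, so r1c2=8.
Step 11. [r9c5∈{9}] r9c5 is down to just 9. So r9c5=9.
Step 12. [r1c4∈{6}] nothing but 6 survives at r1c4, so r1c4=6.
Step 13. [r3c4∈{5}] r3c4 has the single candidate 5 ⇒ r3c4=5.
Step 14. [r8c6∈{8}] nothing but 8 survives at r8c6, so r8c6=8.
Step 15. [r3c1∈{6,9}] across row 3, 6 lands solely at r3c1, so r3c1=6.
Step 16. [r6c1∈{3}] only 3 remains possible at r6c1, so r6c1=3.
Step 17. [r4c1∈{4}] r4c1 is down to just 4 ⇒ r4c1=4.
Step 18. [r9c9∈{7}] only 7 remains possible at r9c9, so r9c9=7.
Step 19. [r7c3∈{9}] r7c3's peers cover all but 9. So r7c3=9.
Step 20. [r9c6∈{5}] only 5 remains possible at r9c6. So r9c6=5.
Step 21. [r4c9∈{3}] r4c9's peers cover all but 3. So r4c9=3.
Step 22. [r1c1∈{9}] r1c1 has the single candidate 9. So r1c1=9.
Step 23. [r3c6∈{9}] only 9 remains possible at r3c6, so r3c6=9.
Step 24. [r5c3∈{8}] r5c3 has the single candidate 8. So r5c3=8.
Step 25. [r1c5∈{7}] r1c5 is down to just 7, so r1c5=7.
Step 26. [r2c2∈{5}] r2c2 is down to just 5, so r2c2=5.
Step 27. [r8c9∈{1}] r8c9's peers cover all but 1. So r8c9=1.
Step 28. [r5c4∈{2}] only 2 remains possible at r5c4, so r5c4=2.
Step 29. [r1c8∈{3}] r1c8 is down to just 3. So r1c8=3.
Step 30. [r9c7∈{6}] r9c7 has the single candidate 6, so r9c7=6.
Step 31. [r4c3∈{1}] only 1 remains possible at r4c3 ⇒ r4c3=1.
Step 32. [r7c9∈{8}] only 8 remains possible at r7c9. So r7c9=8.
Step 33. [r9c3∈{2}] r9c3 has the single candidate 2, so r9c3=2.
Step 34. [r1c3∈{4}] r1c3 is down to just 4 ⇒ r1c3=4.
Step 35. [r6c2∈{7}] r6c2 is down to just 7 ⇒ r6c2=7.
Step 36. [r9c8∈{4}] r9c8 is down to just 4. So r9c8=4.
Step 37. [r5c8∈{7}] r5c8 is down to just 7 ⇒ r5c8=7.
Step 38. [r2c6∈{1}] r2c6 is down to just 1 ⇒ r2c6=1.
Step 39. [r9c2∈{3}] r9c2 is down to just 3. So r9c2=3.
Step 40. [r8c4∈{3}] r8c4 has the single candidate 3. So r8c4=3.
Step 41. [r6c3∈{6}] r6c3's peers cover all but 6 ⇒ r6c3=6.
Step 42. [r3c8∈{2}] r3c8 has the single candidate 2 ⇒ r3c8=2.
Step 43. [r2c4∈{8}] r2c4 is down to just 8. So r2c4=8.

Answer: 9 8 4 6 7 2 1 3 5 / 2 5 3 8 4 1 7 6 9 / 6 1 7 5 3 9 8 2 4 / 4 2 1 7 5 6 9 8 3 / 5 9 8 2 1 3 4 7 6 / 3 7 6 9 8 4 5 1 2 / 1 6 9 4 2 7 3 5 8 / 7 4 5 3 6 8 2 9 1 / 8 3 2 1 9 5 6 4 7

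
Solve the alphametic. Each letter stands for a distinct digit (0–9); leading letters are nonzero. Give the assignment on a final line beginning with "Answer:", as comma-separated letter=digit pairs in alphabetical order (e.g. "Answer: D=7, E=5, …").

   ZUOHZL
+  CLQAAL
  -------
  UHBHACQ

Step 1. [col 1: L + L ≡ Q (mod 10)] column 1 (L + L ≡ Q (mod 10), carry-in 0) doesn't pin L yet; pick L=7 and continue. So L=7.
Step 2. [col 1: L + L ≡ Q (mod 10)] from column 1 (L=7, carry-in 0, digits 7 already taken and all letters distinct): Q must equal 4 ⇒ Q=4.
Step 3. [col 2: Z + A ≡ C (mod 10)] several values work for Z in column 2 (Z + A ≡ C (mod 10), carry-in 1); try Z=2. So Z=2.
Step 4. [col 2: Z + A ≡ C (mod 10)] column 2 (Z + A ≡ C (mod 10), carry-in 1) doesn't pin A yet; pick A=5 and continue ⇒ A=5.
Step 5. [U] U is the leading digit of a 7-digit sum of two 6-digit numbers; the final carry is exactly 1 ⇒ U=1.
Step 6. [col 2: Z + A ≡ C (mod 10)] from column 2 (Z=2, A=5, carry-in 1, digits 1,2,4,5,7 already taken and all letters distinct): C must equal 8 ⇒ C=8.
Step 7. [col 3: H + A ≡ A (mod 10)] column 3: given A=5, carry-in 0, and digits 1,2,4,5,7,8 already taken and all letters distinct, H+A≡A (mod 10) forces H=0, so H=0.
Step 8. [col 4: O + Q ≡ H (mod 10)] from column 4 (Q=4, H=0, carry-in 0, digits 0,1,2,4,5,7,8 already taken and all letters distinct): O must equal 6. So O=6.
Step 9. [col 5: U + L ≡ B (mod 10)] in column 5 we have U+L≡B with carry-in 1; given U=1, L=7 and digits 0,1,2,4,5,6,7,8 already taken and all letters distinct, that pins B to 9 ⇒ B=9.

Answer: A=5, B=9, C=8, H=0, L=7, O=6, Q=4, U=1, Z=2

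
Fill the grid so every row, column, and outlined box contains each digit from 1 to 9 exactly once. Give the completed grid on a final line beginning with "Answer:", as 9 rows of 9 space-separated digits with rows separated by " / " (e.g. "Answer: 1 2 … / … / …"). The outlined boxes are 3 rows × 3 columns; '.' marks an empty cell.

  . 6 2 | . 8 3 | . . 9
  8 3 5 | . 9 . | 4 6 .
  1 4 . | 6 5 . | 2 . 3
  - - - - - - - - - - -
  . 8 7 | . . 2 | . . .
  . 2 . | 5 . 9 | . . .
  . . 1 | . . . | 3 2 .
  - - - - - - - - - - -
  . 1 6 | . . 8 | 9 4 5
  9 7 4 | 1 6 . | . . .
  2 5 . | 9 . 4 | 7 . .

Step 1. [r9c5∈{3}] only 3 remains possible at r9c5. So r9c5=3.
Step 2. [r9c9∈{1,6,8}] 6 has one home in row 9: r9c9, so r9c9=6.
Step 3. [r3c6∈{7}] r3c6 is down to just 7 ⇒ r3c6=7.
Step 4. [r2c9∈{1,7}] in row 2, 7 fits only at r2c9, so r2c9=7.
Step 5. [r8c7∈{8}] nothing but 8 survives at r8c7. So r8c7=8.
Step 6. [r6c1∈{4,5,6}] row 6 places 5 nowhere but r6c1, so r6c1=5.
Step 7. [r9c8∈{1}] only 1 remains possible at r9c8. So r9c8=1.
Step 8. [r1c7∈{1,5}] row 1 places 1 nowhere but r1c7 ⇒ r1c7=1.
Step 9. [r6c4∈{4,7,8}] across col 4, 8 lands solely at r6c4, so r6c4=8.
Step 10. [r5c9∈{1,4,8}] in col 9, 8 fits only at r5c9 ⇒ r5c9=8.
Step 11. [r6c5∈{4,7}] in row 6, 7 fits only at r6c5. So r6c5=7.
Step 12. [r5c7∈{6}] nothing but 6 survives at r5c7. So r5c7=6.
Step 13. [r5c5∈{1,4}] row 5 places 1 nowhere but r5c5, so r5c5=1.
Step 14. [r4c5∈{4}] r4c5 has the single candidate 4, so r4c5=4.
Step 15. [r7c1∈{3}] nothing but 3 survives at r7c1 ⇒ r7c1=3.
Step 16. [r4c7∈{5}] r4c7 is down to just 5 ⇒ r4c7=5.
Step 17. [r2c4∈{2}] r2c4 has the single candidate 2, so r2c4=2.
Step 18. [r4c8∈{9}] nothing but 9 survives at r4c8, so r4c8=9.
Step 19. [r8c9∈{2}] nothing but 2 survives at r8c9, so r8c9=2.
Step 20. [r5c1∈{4}] r5c1's peers cover all but 4. So r5c1=4.
Step 21. [r8c8∈{3}] only 3 remains possible at r8c8. So r8c8=3.
Step 22. [r5c3∈{3}] nothing but 3 survives at r5c3, so r5c3=3.
Step 23. [r3c8∈{8}] nothing but 8 survives at r3c8 ⇒ r3c8=8.
Step 24. [r5c8∈{7}] r5c8 has the single candidate 7 ⇒ r5c8=7.
Step 25. [r7c5∈{2}] r7c5's peers cover all but 2 ⇒ r7c5=2.
Step 26. [r6c2∈{9}] r6c2 is down to just 9, so r6c2=9.
Step 27. [r1c4∈{4}] nothing but 4 survives at r1c4. So r1c4=4.
Step 28. [r4c1∈{6}] r4c1's peers cover all but 6 ⇒ r4c1=6.
Step 29. [r6c9∈{4}] r6c9 has the single candidate 4 ⇒ r6c9=4.
Step 30. [r6c6∈{6}] r6c6 has the single candidate 6, so r6c6=6.
Step 31. [r4c9∈{1}] r4c9 has the single candidate 1. So r4c9=1.
Step 32. [r1c8∈{5}] only 5 remains possible at r1c8, so r1c8=5.
Step 33. [r4c4∈{3}] r4c4 has the single candidate 3, so r4c4=3.
Step 34. [r2c6∈{1}] r2c6 has the single candidate 1, so r2c6=1.
Step 35. [r8c6∈{5}] r8c6 has the single candidate 5, so r8c6=5.
Step 36. [r1c1∈{7}] nothing but 7 survives at r1c1. So r1c1=7.
Step 37. [r9c3∈{8}] only 8 remains possible at r9c3, so r9c3=8.
Step 38. [r3c3∈{9}] only 9 remains possible at r3c3 ⇒ r3c3=9.
Step 39. [r7c4∈{7}] r7c4 has the single candidate 7, so r7c4=7.

Answer: 7 6 2 4 8 3 1 5 9 / 8 3 5 2 9 1 4 6 7 / 1 4 9 6 5 7 2 8 3 / 6 8 7 3 4 2 5 9 1 / 4 2 3 5 1 9 6 7 8 / 5 9 1 8 7 6 3 2 4 / 3 1 6 7 2 8 9 4 5 / 9 7 4 1 6 5 8 3 2 / 2 5 8 9 3 4 7 1 6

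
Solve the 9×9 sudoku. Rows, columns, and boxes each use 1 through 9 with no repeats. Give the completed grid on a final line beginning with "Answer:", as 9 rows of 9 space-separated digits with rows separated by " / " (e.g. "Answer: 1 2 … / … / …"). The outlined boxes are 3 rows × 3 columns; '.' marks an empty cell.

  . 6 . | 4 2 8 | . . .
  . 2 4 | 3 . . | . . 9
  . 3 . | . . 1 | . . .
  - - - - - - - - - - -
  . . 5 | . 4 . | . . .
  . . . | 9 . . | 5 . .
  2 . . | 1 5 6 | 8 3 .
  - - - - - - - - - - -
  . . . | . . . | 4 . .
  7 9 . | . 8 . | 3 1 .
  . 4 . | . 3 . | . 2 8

Step 1. [r5c5∈{7}] r5c5 has the single candidate 7, so r5c5=7.
Step 2. [r7c2∈{1,5,8}] r7c2 is the only open cell in col 2 admitting 5. So r7c2=5.
Step 3. [r5c1∈{1,3,4,6,8}] across col 1, 4 lands solely at r5c1, so r5c1=4.
Step 4. [r5c8∈{6}] r5c8 has the single candidate 6 ⇒ r5c8=6.
Step 5. [r4c1∈{1,3,6,8,9}] row 4 places 6 nowhere but r4c1, so r4c1=6.
Step 6. [r9c1∈{1}] r9c1 is down to just 1. So r9c1=1.
Step 7. [r1c3∈{1,7,9}] in box 1, 1 fits only at r1c3 ⇒ r1c3=1.
Step 8. [r1c7∈{7}] r1c7 is down to just 7 ⇒ r1c7=7.
Step 9. [r1c8∈{5}] only 5 remains possible at r1c8, so r1c8=5.
Step 10. [r3c5∈{6,9}] in box 2, 9 fits only at r3c5 ⇒ r3c5=9.
Step 11. [r9c3∈{6}] r9c3 has the single candidate 6 ⇒ r9c3=6.
Step 12. [r2c6∈{5,7}] in row 2, 7 fits only at r2c6, so r2c6=7.
Step 13. [r3c4∈{5,6}] 5 has one home in box 2: r3c4. So r3c4=5.
Step 14. [r3c1∈{8}] nothing but 8 survives at r3c1 ⇒ r3c1=8.
Step 15. [r6c2∈{7}] r6c2 has the single candidate 7. So r6c2=7.
Step 16. [r8c3∈{2}] nothing but 2 survives at r8c3, so r8c3=2.
Step 17. [r5c3∈{3,8}] across box 4, 3 lands solely at r5c3, so r5c3=3.
Step 18. [r5c6∈{2}] only 2 remains possible at r5c6. So r5c6=2.
Step 19. [r5c9∈{1}] only 1 remains possible at r5c9 ⇒ r5c9=1.
Step 20. [r9c7∈{9}] r9c7's peers cover all but 9. So r9c7=9.
Step 21. [r8c4∈{6}] r8c4's peers cover all but 6 ⇒ r8c4=6.
Step 22. [r7c8∈{7}] r7c8's peers cover all but 7 ⇒ r7c8=7.
Step 23. [r4c7∈{2}] r4c7's peers cover all but 2 ⇒ r4c7=2.
Step 24. [r3c9∈{2,4,6}] across row 3, 2 lands solely at r3c9. So r3c9=2.
Step 25. [r8c9∈{5}] nothing but 5 survives at r8c9. So r8c9=5.
Step 26. [r2c5∈{6}] nothing but 6 survives at r2c5 ⇒ r2c5=6.
Step 27. [r4c4∈{8}] r4c4's peers cover all but 8. So r4c4=8.
Step 28. [r2c1∈{5}] nothing but 5 survives at r2c1. So r2c1=5.
Step 29. [r7c5∈{1}] r7c5 has the single candidate 1. So r7c5=1.
Step 30. [r3c7∈{6}] r3c7 is down to just 6, so r3c7=6.
Step 31. [r8c6∈{4}] r8c6's peers cover all but 4. So r8c6=4.
Step 32. [r4c2∈{1}] r4c2 has the single candidate 1, so r4c2=1.
Step 33. [r7c4∈{2}] r7c4 has the single candidate 2, so r7c4=2.
Step 34. [r2c7∈{1}] r2c7 has the single candidate 1, so r2c7=1.
Step 35. [r1c1∈{9}] nothing but 9 survives at r1c1, so r1c1=9.
Step 36. [r6c3∈{9}] nothing but 9 survives at r6c3 ⇒ r6c3=9.
Step 37. [r7c6∈{9}] r7c6 has the single candidate 9. So r7c6=9.
Step 38. [r4c6∈{3}] only 3 remains possible at r4c6, so r4c6=3.
Step 39. [r7c1∈{3}] r7c1's peers cover all but 3 ⇒ r7c1=3.
Step 40. [r3c3∈{7}] only 7 remains possible at r3c3. So r3c3=7.
Step 41. [r7c3∈{8}] r7c3's peers cover all but 8, so r7c3=8.
Step 42. [r5c2∈{8}] r5c2 is down to just 8. So r5c2=8.
Step 43. [r7c9∈{6}] only 6 remains possible at r7c9 ⇒ r7c9=6.
Step 44. [r2c8∈{8}] r2c8 has the single candidate 8 ⇒ r2c8=8.
Step 45. [r9c4∈{7}] nothing but 7 survives at r9c4. So r9c4=7.
Step 46. [r3c8∈{4}] only 4 remains possible at r3c8, so r3c8=4.
Step 47. [r6c9∈{4}] nothing but 4 survives at r6c9, so r6c9=4.
Step 48. [r1c9∈{3}] r1c9's peers cover all but 3. So r1c9=3.
Step 49. [r4c8∈{9}] r4c8 has the single candidate 9, so r4c8=9.
Step 50. [r4c9∈{7}] r4c9 has the single candidate 7 ⇒ r4c9=7.
Step 51. [r9c6∈{5}] r9c6's peers cover all but 5 ⇒ r9c6=5.

Answer: 9 6 1 4 2 8 7 5 3 / 5 2 4 3 6 7 1 8 9 / 8 3 7 5 9 1 6 4 2 / 6 1 5 8 4 3 2 9 7 / 4 8 3 9 7 2 5 6 1 / 2 7 9 1 5 6 8 3 4 / 3 5 8 2 1 9 4 7 6 / 7 9 2 6 8 4 3 1 5 / 1 4 6 7 3 5 9 2 8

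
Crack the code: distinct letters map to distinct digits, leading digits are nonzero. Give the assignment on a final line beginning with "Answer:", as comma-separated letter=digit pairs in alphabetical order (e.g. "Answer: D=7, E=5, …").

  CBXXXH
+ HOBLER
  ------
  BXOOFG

Step 1. [col 1: H + R ≡ G (mod 10)] column 1 (H + R ≡ G (mod 10), carry-in 0) doesn't pin R yet; pick R=6 and continue, so R=6.
Step 2. [col 1: H + R ≡ G (mod 10)] several values work for G in column 1 (H + R ≡ G (mod 10), carry-in 0); try G=9, so G=9.
Step 3. [col 1: H + R ≡ G (mod 10)] column 1: given R=6, G=9, carry-in 0, and digits 6,9 already taken and all letters distinct, H+R≡G (mod 10) forces H=3 ⇒ H=3.
Step 4. [col 2: X + E ≡ F (mod 10)] column 2 (X + E ≡ F (mod 10), carry-in 0) doesn't pin F yet; pick F=0 and continue ⇒ F=0.
Step 5. [col 2: X + E ≡ F (mod 10)] column 2 (X + E ≡ F (mod 10), carry-in 0) doesn't pin X yet; pick X=2 and continue. So X=2.
Step 6. [col 2: X + E ≡ F (mod 10)] from column 2 (X=2, F=0, carry-in 0, digits 0,2,3,6,9 already taken and all letters distinct): E must equal 8, so E=8.
Step 7. [col 3: X + L ≡ O (mod 10)] column 3 (X + L ≡ O (mod 10), carry-in 1) doesn't pin O yet; pick O=7 and continue. So O=7.
Step 8. [col 3: X + L ≡ O (mod 10)] from column 3 (X=2, O=7, carry-in 1, digits 0,2,3,6,7,8,9 already taken and all letters distinct): L must equal 4 ⇒ L=4.
Step 9. [col 4: X + B ≡ O (mod 10)] in column 4 we have X+B≡O with carry-in 0; given X=2, O=7 and digits 0,2,3,4,6,7,8,9 already taken and all letters distinct, that pins B to 5, so B=5.
Step 10. [col 6: C + H ≡ B (mod 10)] in column 6 we have C+H≡B with carry-in 1; given H=3, B=5 and digits 0,2,3,4,5,6,7,8,9 already taken and all letters distinct, that pins C to 1 ⇒ C=1.

Answer: B=5, C=1, E=8, F=0, G=9, H=3, L=4, O=7, R=6, X=2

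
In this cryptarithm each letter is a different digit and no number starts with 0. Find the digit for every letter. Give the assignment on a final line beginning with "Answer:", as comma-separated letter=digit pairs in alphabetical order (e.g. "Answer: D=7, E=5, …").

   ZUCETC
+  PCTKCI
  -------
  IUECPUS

Step 1. [col 1: C + I ≡ S (mod 10)] several values work for S in column 1 (C + I ≡ S (mod 10), carry-in 0); try S=4. So S=4.
Step 2. [col 1: C + I ≡ S (mod 10)] several values work for I in column 1 (C + I ≡ S (mod 10), carry-in 0); try I=1. So I=1.
Step 3. [col 1: C + I ≡ S (mod 10)] column 1 reads C+I+carry(0)=S with I=1, S=4; with digits 1,4 already taken and all letters distinct, the only value for C is 3 ⇒ C=3.
Step 4. [col 2: T + C ≡ U (mod 10)] no forcing yet in column 2 (carry-in 0); U=2 is free and consistent — try it, so U=2.
Step 5. [col 2: T + C ≡ U (mod 10)] from column 2 (C=3, U=2, carry-in 0, digits 1,2,3,4 already taken and all letters distinct): T must equal 9. So T=9.
Step 6. [col 3: E + K ≡ P (mod 10)] no forcing yet in column 3 (carry-in 1); E=6 is free and consistent — try it, so E=6.
Step 7. [col 3: E + K ≡ P (mod 10)] P=5 is one option consistent with column 3 (E + K ≡ P (mod 10), carry-in 1) — take it ⇒ P=5.
Step 8. [col 3: E + K ≡ P (mod 10)] from column 3 (E=6, P=5, carry-in 1, digits 1,2,3,4,5,6,9 already taken and all letters distinct): K must equal 8 ⇒ K=8.
Step 9. [col 6: Z + P ≡ U (mod 10)] in column 6 we have Z+P≡U with carry-in 0; given P=5, U=2 and digits 1,2,3,4,5,6,8,9 already taken and all letters distinct, that pins Z to 7. So Z=7.

Answer: C=3, E=6, I=1, K=8, P=5, S=4, T=9, U=2, Z=7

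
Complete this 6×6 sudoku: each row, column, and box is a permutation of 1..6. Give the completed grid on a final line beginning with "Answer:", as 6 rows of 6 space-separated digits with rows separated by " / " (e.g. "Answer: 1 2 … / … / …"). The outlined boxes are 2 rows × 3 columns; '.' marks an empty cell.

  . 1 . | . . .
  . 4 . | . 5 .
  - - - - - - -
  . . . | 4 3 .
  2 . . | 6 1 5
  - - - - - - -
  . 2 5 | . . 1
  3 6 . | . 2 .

Step 1. [r2c1∈{6}] r2c1's peers cover all but 6 ⇒ r2c1=6.
Step 2. [r1c6∈{2,3,4,6}] r1c6 is the only open cell in col 6 admitting 6. So r1c6=6.
Step 3. [r2c6∈{2,3}] r2c6 is the only open cell in col 6 admitting 3, so r2c6=3.
Step 4. [r1c4∈{2}] r1c4's peers cover all but 2, so r1c4=2.
Step 5. [r6c3∈{1,4}] in row 6, 1 fits only at r6c3. So r6c3=1.
Step 6. [r1c5∈{4}] r1c5 is down to just 4 ⇒ r1c5=4.
Step 7. [r3c1∈{1,5}] row 3 places 1 nowhere but r3c1, so r3c1=1.
Step 8. [r1c3∈{3}] r1c3 is down to just 3 ⇒ r1c3=3.
Step 9. [r5c5∈{6}] nothing but 6 survives at r5c5, so r5c5=6.
Step 10. [r2c4∈{1}] r2c4 has the single candidate 1 ⇒ r2c4=1.
Step 11. [r6c4∈{5}] r6c4 is down to just 5 ⇒ r6c4=5.
Step 12. [r4c2∈{3}] r4c2 has the single candidate 3 ⇒ r4c2=3.
Step 13. [r2c3∈{2}] r2c3 is down to just 2 ⇒ r2c3=2.
Step 14. [r3c2∈{5}] r3c2 is down to just 5 ⇒ r3c2=5.
Step 15. [r1c1∈{5}] r1c1 has the single candidate 5 ⇒ r1c1=5.
Step 16. [r6c6∈{4}] r6c6 has the single candidate 4, so r6c6=4.
Step 17. [r5c1∈{4}] nothing but 4 survives at r5c1 ⇒ r5c1=4.
Step 18. [r3c3∈{6}] r3c3's peers cover all but 6, so r3c3=6.
Step 19. [r3c6∈{2}] nothing but 2 survives at r3c6, so r3c6=2.
Step 20. [r4c3∈{4}] r4c3 has the single candidate 4, so r4c3=4.
Step 21. [r5c4∈{3}] only 3 remains possible at r5c4 ⇒ r5c4=3.

Answer: 5 1 3 2 4 6 / 6 4 2 1 5 3 / 1 5 6 4 3 2 / 2 3 4 6 1 5 / 4 2 5 3 6 1 / 3 6 1 5 2 4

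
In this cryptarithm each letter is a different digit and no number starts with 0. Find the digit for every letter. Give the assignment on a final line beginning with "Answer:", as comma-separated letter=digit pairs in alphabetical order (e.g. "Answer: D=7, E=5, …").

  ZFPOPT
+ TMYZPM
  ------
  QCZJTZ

Step 1. [col 1: T + M ≡ Z (mod 10)] T=5 is one option consistent with column 1 (T + M ≡ Z (mod 10), carry-in 0) — take it ⇒ T=5.
Step 2. [col 1: T + M ≡ Z (mod 10)] column 1 (T + M ≡ Z (mod 10), carry-in 0) doesn't pin Z yet; pick Z=3 and continue, so Z=3.
Step 3. [col 1: T + M ≡ Z (mod 10)] from column 1 (T=5, Z=3, carry-in 0, digits 3,5 already taken and all letters distinct): M must equal 8, so M=8.
Step 4. [col 2: P + P ≡ T (mod 10)] no forcing yet in column 2 (carry-in 1); P=7 is free and consistent — try it, so P=7.
Step 5. [col 3: O + Z ≡ J (mod 10)] O=0 is one option consistent with column 3 (O + Z ≡ J (mod 10), carry-in 1) — take it ⇒ O=0.
Step 6. [col 3: O + Z ≡ J (mod 10)] column 3: given O=0, Z=3, carry-in 1, and digits 0,3,5,7,8 already taken and all letters distinct, O+Z≡J (mod 10) forces J=4, so J=4.
Step 7. [col 4: P + Y ≡ Z (mod 10)] in column 4 we have P+Y≡Z with carry-in 0; given P=7, Z=3 and digits 0,3,4,5,7,8 already taken and all letters distinct, that pins Y to 6 ⇒ Y=6.
Step 8. [col 5: F + M ≡ C (mod 10)] in column 5 we have F+M≡C with carry-in 1; given M=8 and digits 0,3,4,5,6,7,8 already taken and all letters distinct, that pins C to 1 ⇒ C=1.
Step 9. [col 5: F + M ≡ C (mod 10)] column 5: given M=8, C=1, carry-in 1, and digits 0,1,3,4,5,6,7,8 already taken and all letters distinct, F+M≡C (mod 10) forces F=2 ⇒ F=2.
Step 10. [col 6: Z + T ≡ Q (mod 10)] column 6 reads Z+T+carry(1)=Q with Z=3, T=5; with digits 0,1,2,3,4,5,6,7,8 already taken and all letters distinct, the only value for Q is 9 ⇒ Q=9.

Answer: C=1, F=2, J=4, M=8, O=0, P=7, Q=9, T=5, Y=6, Z=3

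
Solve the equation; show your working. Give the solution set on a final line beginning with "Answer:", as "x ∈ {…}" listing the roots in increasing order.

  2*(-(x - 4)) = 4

Step 1. [2*(-(x - 4)) = 4] 2·(inner) — divide through by 2, so div: -(x - 4) = 2.
Step 2. [-(x - 4) = 2] LHS negated; negate both sides. So neg: x - 4 = -2.
Step 3. [x - 4 = -2] peel the -4: add 4 from each side ⇒ sub: x = 2.

Answer: x ∈ {2}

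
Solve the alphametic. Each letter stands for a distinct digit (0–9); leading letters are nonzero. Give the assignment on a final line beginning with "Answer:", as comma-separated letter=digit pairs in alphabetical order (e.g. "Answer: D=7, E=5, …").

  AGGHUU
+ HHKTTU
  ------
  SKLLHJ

Step 1. [col 1: U + U ≡ J (mod 10)] no forcing yet in column 1 (carry-in 0); U=7 is free and consistent — try it. So U=7.
Step 2. [col 1: U + U ≡ J (mod 10)] column 1 reads U+U+carry(0)=J with U=7; with digits 7 already taken and all letters distinct, the only value for J is 4, so J=4.
Step 3. [col 2: U + T ≡ H (mod 10)] no forcing yet in column 2 (carry-in 1); H=3 is free and consistent — try it, so H=3.
Step 4. [col 2: U + T ≡ H (mod 10)] column 2: given U=7, H=3, carry-in 1, and digits 3,4,7 already taken and all letters distinct, U+T≡H (mod 10) forces T=5 ⇒ T=5.
Step 5. [col 3: H + T ≡ L (mod 10)] from column 3 (H=3, T=5, carry-in 1, digits 3,4,5,7 already taken and all letters distinct): L must equal 9 ⇒ L=9.
Step 6. [col 4: G + K ≡ L (mod 10)] no forcing yet in column 4 (carry-in 0); K=1 is free and consistent — try it ⇒ K=1.
Step 7. [col 4: G + K ≡ L (mod 10)] in column 4 we have G+K≡L with carry-in 0; given K=1, L=9 and digits 1,3,4,5,7,9 already taken and all letters distinct, that pins G to 8. So G=8.
Step 8. [col 6: A + H ≡ S (mod 10)] column 6 (A + H ≡ S (mod 10), carry-in 1) doesn't pin A yet; pick A=2 and continue. So A=2.
Step 9. [col 6: A + H ≡ S (mod 10)] from column 6 (A=2, H=3, carry-in 1, digits 1,2,3,4,5,7,8,9 already taken and all letters distinct): S must equal 6. So S=6.

Answer: A=2, G=8, H=3, J=4, K=1, L=9, S=6, T=5, U=7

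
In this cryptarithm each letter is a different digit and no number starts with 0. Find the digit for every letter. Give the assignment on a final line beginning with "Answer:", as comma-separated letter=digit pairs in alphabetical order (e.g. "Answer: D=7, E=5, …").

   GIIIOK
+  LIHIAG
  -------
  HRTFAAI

Step 1. [col 1: K + G ≡ I (mod 10)] I=3 is one option consistent with column 1 (K + G ≡ I (mod 10), carry-in 0) — take it. So I=3.
Step 2. [H] the sum has 7 digits but both addends have 6; that extra leading digit H is the final carry, namely 1. So H=1.
Step 3. [col 1: K + G ≡ I (mod 10)] several values work for G in column 1 (K + G ≡ I (mod 10), carry-in 0); try G=8. So G=8.
Step 4. [col 1: K + G ≡ I (mod 10)] from column 1 (G=8, I=3, carry-in 0, digits 1,3,8 already taken and all letters distinct): K must equal 5. So K=5.
Step 5. [col 2: O + A ≡ A (mod 10)] column 2: given nothing yet, carry-in 1, and digits 1,3,5,8 already taken and all letters distinct, O+A≡A (mod 10) forces O=9. So O=9.
Step 6. [col 2: O + A ≡ A (mod 10)] several values work for A in column 2 (O + A ≡ A (mod 10), carry-in 1); try A=7, so A=7.
Step 7. [col 4: I + H ≡ F (mod 10)] from column 4 (I=3, H=1, carry-in 0, digits 1,3,5,7,8,9 already taken and all letters distinct): F must equal 4, so F=4.
Step 8. [col 5: I + I ≡ T (mod 10)] from column 5 (I=3, carry-in 0, digits 1,3,4,5,7,8,9 already taken and all letters distinct): T must equal 6 ⇒ T=6.
Step 9. [col 6: G + L ≡ R (mod 10)] in column 6 we have G+L≡R with carry-in 0; given G=8 and digits 1,3,4,5,6,7,8,9 already taken and all letters distinct, that pins R to 0 ⇒ R=0.
Step 10. [col 6: G + L ≡ R (mod 10)] column 6: given G=8, R=0, carry-in 0, and digits 0,1,3,4,5,6,7,8,9 already taken and all letters distinct, G+L≡R (mod 10) forces L=2 ⇒ L=2.

Answer: A=7, F=4, G=8, H=1, I=3, K=5, L=2, O=9, R=0, T=6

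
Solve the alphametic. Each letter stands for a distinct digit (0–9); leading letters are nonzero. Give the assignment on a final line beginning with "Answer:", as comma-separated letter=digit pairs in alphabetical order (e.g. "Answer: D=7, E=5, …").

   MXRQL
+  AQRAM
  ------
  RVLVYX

Step 1. [R] R is the leading digit of a 6-digit sum of two 5-digit numbers; the final carry is exactly 1. So R=1.
Step 2. [col 1: L + M ≡ X (mod 10)] M=6 is one option consistent with column 1 (L + M ≡ X (mod 10), carry-in 0) — take it ⇒ M=6.
Step 3. [col 1: L + M ≡ X (mod 10)] X=5 is one option consistent with column 1 (L + M ≡ X (mod 10), carry-in 0) — take it ⇒ X=5.
Step 4. [col 1: L + M ≡ X (mod 10)] column 1: given M=6, X=5, carry-in 0, and digits 1,5,6 already taken and all letters distinct, L+M≡X (mod 10) forces L=9, so L=9.
Step 5. [col 2: Q + A ≡ Y (mod 10)] several values work for Q in column 2 (Q + A ≡ Y (mod 10), carry-in 1); try Q=4, so Q=4.
Step 6. [col 2: Q + A ≡ Y (mod 10)] several values work for A in column 2 (Q + A ≡ Y (mod 10), carry-in 1); try A=7. So A=7.
Step 7. [col 2: Q + A ≡ Y (mod 10)] column 2: given Q=4, A=7, carry-in 1, and digits 1,4,5,6,7,9 already taken and all letters distinct, Q+A≡Y (mod 10) forces Y=2 ⇒ Y=2.
Step 8. [col 3: R + R ≡ V (mod 10)] column 3 reads R+R+carry(1)=V with R=1; with digits 1,2,4,5,6,7,9 already taken and all letters distinct, the only value for V is 3 ⇒ V=3.

Answer: A=7, L=9, M=6, Q=4, R=1, V=3, X=5, Y=2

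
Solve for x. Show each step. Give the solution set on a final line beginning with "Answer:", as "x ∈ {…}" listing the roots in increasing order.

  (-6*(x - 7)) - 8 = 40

Step 1. [(-6*(x - 7)) - 8 = 40] add 8: x sits inside (… - 8). So sub: -6*(x - 7) = 48.
Step 2. [-6*(x - 7) = 48] leading coefficient -6: divide by -6, so div: x - 7 = -8.
Step 3. [x - 7 = -8] the outer -7 inverts by adding 7. So sub: x = -1.

Answer: x ∈ {-1}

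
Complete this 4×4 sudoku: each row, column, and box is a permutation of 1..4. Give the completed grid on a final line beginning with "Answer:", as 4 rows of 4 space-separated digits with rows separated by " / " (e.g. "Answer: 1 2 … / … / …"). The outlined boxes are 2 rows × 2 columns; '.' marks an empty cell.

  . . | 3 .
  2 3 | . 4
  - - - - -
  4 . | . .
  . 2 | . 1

Step 1. [r1c2∈{1,4}] 4 has one home in row 1: r1c2. So r1c2=4.
Step 2. [r3c4∈{2,3}] in row 3, 3 fits only at r3c4 ⇒ r3c4=3.
Step 3. [r4c1∈{3}] r4c1 has the single candidate 3 ⇒ r4c1=3.
Step 4. [r1c1∈{1}] r1c1's peers cover all but 1 ⇒ r1c1=1.
Step 5. [r1c4∈{2}] r1c4 is down to just 2 ⇒ r1c4=2.
Step 6. [r2c3∈{1}] only 1 remains possible at r2c3. So r2c3=1.
Step 7. [r4c3∈{4}] r4c3 has the single candidate 4. So r4c3=4.
Step 8. [r3c2∈{1}] r3c2's peers cover all but 1 ⇒ r3c2=1.
Step 9. [r3c3∈{2}] r3c3's peers cover all but 2 ⇒ r3c3=2.

Answer: 1 4 3 2 / 2 3 1 4 / 4 1 2 3 / 3 2 4 1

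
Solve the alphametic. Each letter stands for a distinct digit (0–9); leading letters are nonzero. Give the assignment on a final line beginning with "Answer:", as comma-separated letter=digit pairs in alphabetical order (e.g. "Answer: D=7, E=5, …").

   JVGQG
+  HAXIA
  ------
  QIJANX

Step 1. [col 1: G + A ≡ X (mod 10)] several values work for A in column 1 (G + A ≡ X (mod 10), carry-in 0); try A=9. So A=9.
Step 2. [col 1: G + A ≡ X (mod 10)] column 1 (G + A ≡ X (mod 10), carry-in 0) doesn't pin G yet; pick G=5 and continue ⇒ G=5.
Step 3. [Q] the sum has 6 digits but both addends have 5; that extra leading digit Q is the final carry, namely 1 ⇒ Q=1.
Step 4. [col 1: G + A ≡ X (mod 10)] column 1: given G=5, A=9, carry-in 0, and digits 1,5,9 already taken and all letters distinct, G+A≡X (mod 10) forces X=4, so X=4.
Step 5. [col 2: Q + I ≡ N (mod 10)] several values work for I in column 2 (Q + I ≡ N (mod 10), carry-in 1); try I=0. So I=0.
Step 6. [col 2: Q + I ≡ N (mod 10)] column 2: given Q=1, I=0, carry-in 1, and digits 0,1,4,5,9 already taken and all letters distinct, Q+I≡N (mod 10) forces N=2 ⇒ N=2.
Step 7. [col 4: V + A ≡ J (mod 10)] no forcing yet in column 4 (carry-in 0); J=6 is free and consistent — try it, so J=6.
Step 8. [col 4: V + A ≡ J (mod 10)] in column 4 we have V+A≡J with carry-in 0; given A=9, J=6 and digits 0,1,2,4,5,6,9 already taken and all letters distinct, that pins V to 7. So V=7.
Step 9. [col 5: J + H ≡ I (mod 10)] from column 5 (J=6, I=0, carry-in 1, digits 0,1,2,4,5,6,7,9 already taken and all letters distinct): H must equal 3, so H=3.

Answer: A=9, G=5, H=3, I=0, J=6, N=2, Q=1, V=7, X=4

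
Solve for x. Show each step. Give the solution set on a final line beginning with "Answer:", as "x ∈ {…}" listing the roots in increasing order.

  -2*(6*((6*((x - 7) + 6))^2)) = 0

Step 1. [-2*(6*((6*((x - 7) + 6))^2)) = 0] leading coefficient -2: divide by -2, so div: 6*((6*((x - 7) + 6))^2) = 0.
Step 2. [6*((6*((x - 7) + 6))^2) = 0] divide by the outer 6, so div: (6*((x - 7) + 6))^2 = 0.
Step 3. [(6*((x - 7) + 6))^2 = 0] LHS squared, RHS 0 ≥ 0: apply √ (±) ⇒ sqrt: 6*((x - 7) + 6) = 0.
Step 4. [6*((x - 7) + 6) = 0] leading coefficient 6: divide by 6. So div: (x - 7) + 6 = 0.
Step 5. [(x - 7) + 6 = 0] subtract 6: x sits inside (… + 6). So sub: x - 7 = -6.
Step 6. [x - 7 = -6] add 7: x sits inside (… - 7), so sub: x = 1.

Answer: x ∈ {1}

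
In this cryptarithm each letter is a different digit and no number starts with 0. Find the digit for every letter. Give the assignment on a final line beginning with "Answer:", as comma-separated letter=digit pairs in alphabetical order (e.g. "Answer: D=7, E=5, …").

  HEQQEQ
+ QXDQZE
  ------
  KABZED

Step 1. [col 1: Q + E ≡ D (mod 10)] column 1 (Q + E ≡ D (mod 10), carry-in 0) doesn't pin D yet; pick D=6 and continue, so D=6.
Step 2. [col 1: Q + E ≡ D (mod 10)] several values work for E in column 1 (Q + E ≡ D (mod 10), carry-in 0); try E=1 ⇒ E=1.
Step 3. [col 1: Q + E ≡ D (mod 10)] from column 1 (E=1, D=6, carry-in 0, digits 1,6 already taken and all letters distinct): Q must equal 5, so Q=5.
Step 4. [col 2: E + Z ≡ E (mod 10)] from column 2 (E=1, carry-in 0, digits 1,5,6 already taken and all letters distinct): Z must equal 0, so Z=0.
Step 5. [col 4: Q + D ≡ B (mod 10)] in column 4 we have Q+D≡B with carry-in 1; given Q=5, D=6 and digits 0,1,5,6 already taken and all letters distinct, that pins B to 2, so B=2.
Step 6. [col 5: E + X ≡ A (mod 10)] from column 5 (E=1, carry-in 1, digits 0,1,2,5,6 already taken and all letters distinct): A must equal 9 ⇒ A=9.
Step 7. [col 5: E + X ≡ A (mod 10)] column 5: given E=1, A=9, carry-in 1, and digits 0,1,2,5,6,9 already taken and all letters distinct, E+X≡A (mod 10) forces X=7. So X=7.
Step 8. [col 6: H + Q ≡ K (mod 10)] column 6 (H + Q ≡ K (mod 10), carry-in 0) doesn't pin H yet; pick H=3 and continue, so H=3.
Step 9. [col 6: H + Q ≡ K (mod 10)] column 6: given H=3, Q=5, carry-in 0, and digits 0,1,2,3,5,6,7,9 already taken and all letters distinct, H+Q≡K (mod 10) forces K=8. So K=8.

Answer: A=9, B=2, D=6, E=1, H=3, K=8, Q=5, X=7, Z=0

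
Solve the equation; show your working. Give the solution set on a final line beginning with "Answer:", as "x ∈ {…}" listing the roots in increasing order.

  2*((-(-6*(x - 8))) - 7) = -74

Step 1. [2*((-(-6*(x - 8))) - 7) = -74] leading coefficient 2: divide by 2. So div: (-(-6*(x - 8))) - 7 = -37.
Step 2. [(-(-6*(x - 8))) - 7 = -37] -7 is outermost — add 7 both sides, so sub: -(-6*(x - 8)) = -30.
Step 3. [-(-6*(x - 8)) = -30] flip signs both sides, so neg: -6*(x - 8) = 30.
Step 4. [-6*(x - 8) = 30] divide by the outer -6, so div: x - 8 = -5.
Step 5. [x - 8 = -5] 8 comes off first (add 8), so sub: x = 3.

Answer: x ∈ {3}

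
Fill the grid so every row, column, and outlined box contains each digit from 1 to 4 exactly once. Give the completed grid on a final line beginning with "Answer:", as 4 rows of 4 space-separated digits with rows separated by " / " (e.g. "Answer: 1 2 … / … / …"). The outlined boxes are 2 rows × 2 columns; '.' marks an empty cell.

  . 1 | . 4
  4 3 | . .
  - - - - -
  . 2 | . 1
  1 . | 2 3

Step 1. [r4c2∈{4}] r4c2 is down to just 4, so r4c2=4.
Step 2. [r3c1∈{3}] r3c1's peers cover all but 3, so r3c1=3.
Step 3. [r2c3∈{1}] r2c3 is down to just 1. So r2c3=1.
Step 4. [r2c4∈{2}] r2c4's peers cover all but 2. So r2c4=2.
Step 5. [r3c3∈{4}] r3c3 has the single candidate 4. So r3c3=4.
Step 6. [r1c1∈{2}] r1c1 is down to just 2. So r1c1=2.
Step 7. [r1c3∈{3}] nothing but 3 survives at r1c3. So r1c3=3.

Answer: 2 1 3 4 / 4 3 1 2 / 3 2 4 1 / 1 4 2 3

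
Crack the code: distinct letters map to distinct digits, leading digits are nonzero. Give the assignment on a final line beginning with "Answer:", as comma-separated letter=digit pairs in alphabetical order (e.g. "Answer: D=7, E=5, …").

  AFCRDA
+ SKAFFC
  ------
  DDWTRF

Step 1. [col 1: A + C ≡ F (mod 10)] column 1 (A + C ≡ F (mod 10), carry-in 0) doesn't pin C yet; pick C=8 and continue, so C=8.
Step 2. [col 1: A + C ≡ F (mod 10)] no forcing yet in column 1 (carry-in 0); A=3 is free and consistent — try it ⇒ A=3.
Step 3. [col 1: A + C ≡ F (mod 10)] from column 1 (A=3, C=8, carry-in 0, digits 3,8 already taken and all letters distinct): F must equal 1 ⇒ F=1.
Step 4. [col 2: D + F ≡ R (mod 10)] several values work for R in column 2 (D + F ≡ R (mod 10), carry-in 1); try R=9, so R=9.
Step 5. [col 2: D + F ≡ R (mod 10)] from column 2 (F=1, R=9, carry-in 1, digits 1,3,8,9 already taken and all letters distinct): D must equal 7, so D=7.
Step 6. [col 3: R + F ≡ T (mod 10)] in column 3 we have R+F≡T with carry-in 0; given R=9, F=1 and digits 1,3,7,8,9 already taken and all letters distinct, that pins T to 0, so T=0.
Step 7. [col 4: C + A ≡ W (mod 10)] column 4 reads C+A+carry(1)=W with C=8, A=3; with digits 0,1,3,7,8,9 already taken and all letters distinct, the only value for W is 2. So W=2.
Step 8. [col 5: F + K ≡ D (mod 10)] column 5 reads F+K+carry(1)=D with F=1, D=7; with digits 0,1,2,3,7,8,9 already taken and all letters distinct, the only value for K is 5. So K=5.
Step 9. [col 6: A + S ≡ D (mod 10)] from column 6 (A=3, D=7, carry-in 0, digits 0,1,2,3,5,7,8,9 already taken and all letters distinct): S must equal 4 ⇒ S=4.

Answer: A=3, C=8, D=7, F=1, K=5, R=9, S=4, T=0, W=2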